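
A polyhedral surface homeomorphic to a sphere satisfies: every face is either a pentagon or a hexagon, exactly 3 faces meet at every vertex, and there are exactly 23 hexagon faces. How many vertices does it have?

Let x be the number of pentagons; then F = 23 + x.
Edge–face incidences: 2E = 6·23 + 5·x = 138 + 5x.
Every vertex has degree 3, so 3V = 2E.
Euler: V − E + F = 2 ⇒ (2E)/3 − E + (23 + x) = 2.
Multiply by 6: 2·(2E) − 3·(2E) + 6·(23 + x) = 12, i.e. 138 + 6x − (138 + 5x) = 12.
Collecting terms: x = 12.
Then 2E = 138 + 5·12 = 198, so E = 99, V = 2E/3 = 66, F = 23 + 12 = 35.

66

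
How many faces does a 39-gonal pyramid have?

40

A pyramid on an n-gon base has one n-gon and n triangles: V = 39 + 1 = 40, E = 2·39 = 78, F = 39 + 1 = 40.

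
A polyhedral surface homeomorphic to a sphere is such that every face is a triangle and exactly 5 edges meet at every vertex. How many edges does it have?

30

Each face has 3 edges and each edge borders two faces, so 2E = 3F.
Each vertex has degree 5, so 5V = 2E and hence V = 3F/5.
Euler: V − E + F = 2 ⇒ (3F/5) − (3F/2) + F = 2.
Multiply by 10: (6 − 15 + 10)F = 20, i.e. 1F = 20.
So F = 20, E = 3·20/2 = 30, V = 3·20/5 = 12.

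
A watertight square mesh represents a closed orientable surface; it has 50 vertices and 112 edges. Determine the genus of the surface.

4

Every face is a square and each edge borders two faces, so 4F = 2·112, giving F = 56.
χ = V − E + F = 50 − 112 + 56 = -6.
For a closed orientable surface χ = 2 − 2g, so g = (2 − (-6))/2 = 4.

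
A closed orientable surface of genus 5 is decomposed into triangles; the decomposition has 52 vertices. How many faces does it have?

120

χ = 2 − 2·5 = -8, and every face is a triangle so 3F = 2E.
V − E + F = -8 with E = 3F/2 gives 52 − (3/2 − 1)·F = -8, so F = 120 and E = 180.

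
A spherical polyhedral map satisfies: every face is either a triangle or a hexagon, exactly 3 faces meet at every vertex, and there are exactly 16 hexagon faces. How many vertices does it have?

Let x be the number of triangles; then F = 16 + x.
Edge–face incidences: 2E = 6·16 + 3·x = 96 + 3x.
Every vertex has degree 3, so 3V = 2E.
Euler: V − E + F = 2 ⇒ (2E)/3 − E + (16 + x) = 2.
Multiply by 6: 2·(2E) − 3·(2E) + 6·(16 + x) = 12, i.e. 96 + 6x − (96 + 3x) = 12.
Collecting terms: 3x = 12, so x = 4.
Then 2E = 96 + 3·4 = 108, so E = 54, V = 2E/3 = 36, F = 16 + 4 = 20.

36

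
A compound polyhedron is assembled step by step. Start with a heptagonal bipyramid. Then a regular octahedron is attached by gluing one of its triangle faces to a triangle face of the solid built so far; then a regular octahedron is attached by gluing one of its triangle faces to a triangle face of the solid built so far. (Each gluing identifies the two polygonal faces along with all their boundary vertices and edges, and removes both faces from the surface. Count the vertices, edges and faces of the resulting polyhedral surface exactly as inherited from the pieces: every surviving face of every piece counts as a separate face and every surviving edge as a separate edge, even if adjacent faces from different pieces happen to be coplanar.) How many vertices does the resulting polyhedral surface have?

15

A heptagonal bipyramid: V=9, E=21, F=14.
Attach a regular octahedron (V=6, E=12, F=8) along a 3-gon: merge 3 vertices and 3 edges, delete both glued faces → V=12, E=30, F=20.
Attach a regular octahedron (V=6, E=12, F=8) along a 3-gon: merge 3 vertices and 3 edges, delete both glued faces → V=15, E=39, F=26.
Check: V − E + F = 15 − 39 + 26 = 2.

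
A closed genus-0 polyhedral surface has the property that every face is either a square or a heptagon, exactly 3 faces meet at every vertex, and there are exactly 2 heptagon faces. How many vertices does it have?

Let x be the number of squares; then F = 2 + x.
Edge–face incidences: 2E = 7·2 + 4·x = 14 + 4x.
Every vertex has degree 3, so 3V = 2E.
Euler: V − E + F = 2 ⇒ (2E)/3 − E + (2 + x) = 2.
Multiply by 6: 2·(2E) − 3·(2E) + 6·(2 + x) = 12, i.e. 12 + 6x − (14 + 4x) = 12.
Collecting terms: 2x − 2 = 12, so 2x = 14, so x = 7.
Then 2E = 14 + 4·7 = 42, so E = 21, V = 2E/3 = 14, F = 2 + 7 = 9.

14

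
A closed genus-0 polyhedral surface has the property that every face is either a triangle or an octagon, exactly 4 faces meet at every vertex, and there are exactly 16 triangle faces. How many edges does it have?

32

Let x be the number of octagons; then F = 16 + x.
Edge–face incidences: 2E = 3·16 + 8·x = 48 + 8x.
Every vertex has degree 4, so 4V = 2E.
Euler: V − E + F = 2 ⇒ (2E)/4 − E + (16 + x) = 2.
Multiply by 8: 2·(2E) − 4·(2E) + 8·(16 + x) = 16, i.e. 128 + 8x − 2·(48 + 8x) = 16.
Collecting terms: −8x + 32 = 16, so −8x = −16, so x = 2.
Then 2E = 48 + 8·2 = 64, so E = 32, V = 2E/4 = 16, F = 16 + 2 = 18.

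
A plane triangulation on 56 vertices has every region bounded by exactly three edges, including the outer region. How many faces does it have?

108

In a plane triangulation 3F = 2E and V − E + F = 2, so F = 2V − 4 = 2·56 − 4 = 108.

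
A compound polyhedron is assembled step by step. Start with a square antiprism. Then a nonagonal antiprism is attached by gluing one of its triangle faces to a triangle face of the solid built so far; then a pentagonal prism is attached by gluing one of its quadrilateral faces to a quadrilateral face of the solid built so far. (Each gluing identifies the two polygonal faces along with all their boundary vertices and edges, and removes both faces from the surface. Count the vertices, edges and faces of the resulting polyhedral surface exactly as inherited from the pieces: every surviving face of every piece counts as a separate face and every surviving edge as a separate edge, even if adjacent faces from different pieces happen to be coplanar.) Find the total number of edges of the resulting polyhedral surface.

60

A square antiprism: V=8, E=16, F=10.
Attach a nonagonal antiprism (V=18, E=36, F=20) along a 3-gon: merge 3 vertices and 3 edges, delete both glued faces → V=23, E=49, F=28.
Attach a pentagonal prism (V=10, E=15, F=7) along a 4-gon: merge 4 vertices and 4 edges, delete both glued faces → V=29, E=60, F=33.
Check: V − E + F = 29 − 60 + 33 = 2.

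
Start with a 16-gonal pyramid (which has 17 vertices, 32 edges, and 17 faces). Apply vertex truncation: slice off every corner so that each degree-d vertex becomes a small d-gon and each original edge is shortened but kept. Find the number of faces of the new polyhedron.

34

Truncation replaces each original edge-end by a new vertex, so V′ = 2E = 64.
Each original edge survives, and each old vertex of degree d contributes d new edges; summing degrees gives Σd = 2E, so E′ = E + 2E = 3E = 96.
Each original face survives and each original vertex becomes one new face: F′ = F + V = 34.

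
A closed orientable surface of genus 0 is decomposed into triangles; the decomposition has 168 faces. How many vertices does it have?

86

χ = 2 − 2·0 = 2, and every face is a triangle so 3F = 2E.
E = 3·168/2 = 252. Then V = 2 + E − F = 2 + 252 − 168 = 86.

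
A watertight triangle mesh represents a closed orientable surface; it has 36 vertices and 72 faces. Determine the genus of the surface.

Every face is a triangle, so 2E = 3·72 = 216, giving E = 108.
χ = V − E + F = 36 − 108 + 72 = 0.
For a closed orientable surface χ = 2 − 2g, so g = (2 − (0))/2 = 1.

1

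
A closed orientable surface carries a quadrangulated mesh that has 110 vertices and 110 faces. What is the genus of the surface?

1

Every face is a square, so 2E = 4·110 = 440, giving E = 220.
χ = V − E + F = 110 − 220 + 110 = 0.
For a closed orientable surface χ = 2 − 2g, so g = (2 − (0))/2 = 1.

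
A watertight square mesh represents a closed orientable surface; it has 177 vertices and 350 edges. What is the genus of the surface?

0

Every face is a square and each edge borders two faces, so 4F = 2·350, giving F = 175.
χ = V − E + F = 177 − 350 + 175 = 2.
For a closed orientable surface χ = 2 − 2g, so g = (2 − (2))/2 = 0.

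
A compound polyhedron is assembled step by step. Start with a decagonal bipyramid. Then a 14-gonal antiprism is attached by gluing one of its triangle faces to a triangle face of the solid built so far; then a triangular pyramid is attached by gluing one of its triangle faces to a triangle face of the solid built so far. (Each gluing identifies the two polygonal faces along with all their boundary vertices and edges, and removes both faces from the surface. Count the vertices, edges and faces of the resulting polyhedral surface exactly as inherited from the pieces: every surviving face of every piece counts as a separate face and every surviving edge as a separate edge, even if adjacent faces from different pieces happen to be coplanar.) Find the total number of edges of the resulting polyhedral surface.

A decagonal bipyramid: V=12, E=30, F=20.
Attach a 14-gonal antiprism (V=28, E=56, F=30) along a 3-gon: merge 3 vertices and 3 edges, delete both glued faces → V=37, E=83, F=48.
Attach a triangular pyramid (V=4, E=6, F=4) along a 3-gon: merge 3 vertices and 3 edges, delete both glued faces → V=38, E=86, F=50.
Check: V − E + F = 38 − 86 + 50 = 2.

86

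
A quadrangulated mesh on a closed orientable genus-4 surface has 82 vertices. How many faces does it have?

χ = 2 − 2·4 = -6, and every face is a square so 4F = 2E.
V − E + F = -6 with E = 4F/2 gives 82 − (4/2 − 1)·F = -6, so F = 88 and E = 176.

88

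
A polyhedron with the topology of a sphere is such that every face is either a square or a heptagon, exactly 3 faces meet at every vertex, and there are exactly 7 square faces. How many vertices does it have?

Let x be the number of heptagons; then F = 7 + x.
Edge–face incidences: 2E = 4·7 + 7·x = 28 + 7x.
Every vertex has degree 3, so 3V = 2E.
Euler: V − E + F = 2 ⇒ (2E)/3 − E + (7 + x) = 2.
Multiply by 6: 2·(2E) − 3·(2E) + 6·(7 + x) = 12, i.e. 42 + 6x − (28 + 7x) = 12.
Collecting terms: −x + 14 = 12, so −x = −2, so x = 2.
Then 2E = 28 + 7·2 = 42, so E = 21, V = 2E/3 = 14, F = 7 + 2 = 9.

14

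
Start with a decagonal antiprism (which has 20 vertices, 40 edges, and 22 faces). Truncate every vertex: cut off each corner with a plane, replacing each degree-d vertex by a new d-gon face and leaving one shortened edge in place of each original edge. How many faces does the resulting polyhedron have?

42

Truncation replaces each original edge-end by a new vertex, so V′ = 2E = 80.
Each original edge survives, and each old vertex of degree d contributes d new edges; summing degrees gives Σd = 2E, so E′ = E + 2E = 3E = 120.
Each original face survives and each original vertex becomes one new face: F′ = F + V = 42.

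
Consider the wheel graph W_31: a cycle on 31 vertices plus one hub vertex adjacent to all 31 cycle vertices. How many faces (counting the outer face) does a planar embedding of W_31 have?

32

W_31 has V = 31 + 1 = 32 vertices and E = 2·31 = 62 edges.
By Euler's formula F = 2 − V + E = 2 − 32 + 62 = 32.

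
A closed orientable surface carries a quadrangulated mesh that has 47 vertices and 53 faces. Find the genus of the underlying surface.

4

Every face is a square, so 2E = 4·53 = 212, giving E = 106.
χ = V − E + F = 47 − 106 + 53 = -6.
For a closed orientable surface χ = 2 − 2g, so g = (2 − (-6))/2 = 4.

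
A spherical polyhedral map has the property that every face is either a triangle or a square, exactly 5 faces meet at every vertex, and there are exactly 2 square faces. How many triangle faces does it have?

24

Let x be the number of triangles; then F = 2 + x.
Edge–face incidences: 2E = 4·2 + 3·x = 8 + 3x.
Every vertex has degree 5, so 5V = 2E.
Euler: V − E + F = 2 ⇒ (2E)/5 − E + (2 + x) = 2.
Multiply by 10: 2·(2E) − 5·(2E) + 10·(2 + x) = 20, i.e. 20 + 10x − 3·(8 + 3x) = 20.
Collecting terms: x − 4 = 20, so x = 24.
Then 2E = 8 + 3·24 = 80, so E = 40, V = 2E/5 = 16, F = 2 + 24 = 26.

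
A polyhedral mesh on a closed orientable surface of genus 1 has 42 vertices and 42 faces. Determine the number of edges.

For a closed orientable surface of genus 1, χ = 2 − 2·1 = 0.
E = V + F − (0) = 42 + 42 − (0) = 84.

84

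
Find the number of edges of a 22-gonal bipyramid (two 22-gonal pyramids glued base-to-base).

A bipyramid over an n-gon has 2n triangular faces and n + 2 vertices: V = 22 + 2 = 24, E = 3·22 = 66, F = 2·22 = 44.
Check: V − E + F = 24 − 66 + 44 = 2.

66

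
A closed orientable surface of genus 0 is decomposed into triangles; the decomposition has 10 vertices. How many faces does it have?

χ = 2 − 2·0 = 2, and every face is a triangle so 3F = 2E.
V − E + F = 2 with E = 3F/2 gives 10 − (3/2 − 1)·F = 2, so F = 16 and E = 24.

16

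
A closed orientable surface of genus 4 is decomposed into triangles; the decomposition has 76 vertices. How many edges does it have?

246

χ = 2 − 2·4 = -6, and every face is a triangle so 3F = 2E.
V − E + F = -6 with E = 3F/2 gives 76 − (3/2 − 1)·F = -6, so F = 164 and E = 246.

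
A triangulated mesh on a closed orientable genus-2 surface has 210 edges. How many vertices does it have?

68

χ = 2 − 2·2 = -2, and every face is a triangle so 3F = 2E.
F = 2E/3 = 140. Then V = -2 + E − F = -2 + 210 − 140 = 68.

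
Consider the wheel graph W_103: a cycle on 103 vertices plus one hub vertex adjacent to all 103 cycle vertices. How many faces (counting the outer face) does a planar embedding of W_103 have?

W_103 has V = 103 + 1 = 104 vertices and E = 2·103 = 206 edges.
By Euler's formula F = 2 − V + E = 2 − 104 + 206 = 104.

104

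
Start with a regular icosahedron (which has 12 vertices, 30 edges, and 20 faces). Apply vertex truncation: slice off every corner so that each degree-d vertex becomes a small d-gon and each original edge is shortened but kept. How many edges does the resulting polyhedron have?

90

Truncation replaces each original edge-end by a new vertex, so V′ = 2E = 60.
Each original edge survives, and each old vertex of degree d contributes d new edges; summing degrees gives Σd = 2E, so E′ = E + 2E = 3E = 90.
Each original face survives and each original vertex becomes one new face: F′ = F + V = 32.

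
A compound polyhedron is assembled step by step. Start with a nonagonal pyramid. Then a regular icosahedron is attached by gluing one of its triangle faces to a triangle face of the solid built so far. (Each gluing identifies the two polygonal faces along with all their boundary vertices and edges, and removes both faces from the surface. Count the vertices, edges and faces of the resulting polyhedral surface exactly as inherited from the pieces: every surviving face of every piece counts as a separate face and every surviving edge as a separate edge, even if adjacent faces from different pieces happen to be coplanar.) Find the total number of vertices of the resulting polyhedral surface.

19

A nonagonal pyramid: V=10, E=18, F=10.
Attach a regular icosahedron (V=12, E=30, F=20) along a 3-gon: merge 3 vertices and 3 edges, delete both glued faces → V=19, E=45, F=28.
Check: V − E + F = 19 − 45 + 28 = 2.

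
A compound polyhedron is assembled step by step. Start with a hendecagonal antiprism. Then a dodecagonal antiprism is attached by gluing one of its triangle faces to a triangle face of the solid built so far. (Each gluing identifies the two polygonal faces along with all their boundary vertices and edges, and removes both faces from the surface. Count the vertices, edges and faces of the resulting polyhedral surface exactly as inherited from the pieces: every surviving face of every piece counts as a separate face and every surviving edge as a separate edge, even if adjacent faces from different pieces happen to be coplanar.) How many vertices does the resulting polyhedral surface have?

43

A hendecagonal antiprism: V=22, E=44, F=24.
Attach a dodecagonal antiprism (V=24, E=48, F=26) along a 3-gon: merge 3 vertices and 3 edges, delete both glued faces → V=43, E=89, F=48.
Check: V − E + F = 43 − 89 + 48 = 2.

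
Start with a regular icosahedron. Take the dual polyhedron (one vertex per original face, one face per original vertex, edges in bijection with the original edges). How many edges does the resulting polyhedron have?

The base solid has V = 12, E = 30, F = 20.
The dual swaps V and F and preserves E: V′ = F = 20, E′ = E = 30, F′ = V = 12.

30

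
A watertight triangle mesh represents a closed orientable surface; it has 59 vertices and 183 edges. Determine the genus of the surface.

Every face is a triangle and each edge borders two faces, so 3F = 2·183, giving F = 122.
χ = V − E + F = 59 − 183 + 122 = -2.
For a closed orientable surface χ = 2 − 2g, so g = (2 − (-2))/2 = 2.

2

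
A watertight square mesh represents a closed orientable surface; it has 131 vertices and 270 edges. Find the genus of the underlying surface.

Every face is a square and each edge borders two faces, so 4F = 2·270, giving F = 135.
χ = V − E + F = 131 − 270 + 135 = -4.
For a closed orientable surface χ = 2 − 2g, so g = (2 − (-4))/2 = 3.

3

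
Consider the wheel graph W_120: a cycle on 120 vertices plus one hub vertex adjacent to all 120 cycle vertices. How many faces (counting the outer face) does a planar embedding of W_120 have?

W_120 has V = 120 + 1 = 121 vertices and E = 2·120 = 240 edges.
By Euler's formula F = 2 − V + E = 2 − 121 + 240 = 121.

121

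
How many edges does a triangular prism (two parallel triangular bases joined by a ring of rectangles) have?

9

A prism on an n-gon has two n-gon bases and n rectangular sides: V = 2·3 = 6, E = 3·3 = 9, F = 3 + 2 = 5.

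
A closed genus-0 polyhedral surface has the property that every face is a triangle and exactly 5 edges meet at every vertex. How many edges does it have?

Each face has 3 edges and each edge borders two faces, so 2E = 3F.
Each vertex has degree 5, so 5V = 2E and hence V = 3F/5.
Euler: V − E + F = 2 ⇒ (3F/5) − (3F/2) + F = 2.
Multiply by 10: (6 − 15 + 10)F = 20, i.e. 1F = 20.
So F = 20, E = 3·20/2 = 30, V = 3·20/5 = 12.

30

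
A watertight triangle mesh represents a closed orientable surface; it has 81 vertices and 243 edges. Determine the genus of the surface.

1

Every face is a triangle and each edge borders two faces, so 3F = 2·243, giving F = 162.
χ = V − E + F = 81 − 243 + 162 = 0.
For a closed orientable surface χ = 2 − 2g, so g = (2 − (0))/2 = 1.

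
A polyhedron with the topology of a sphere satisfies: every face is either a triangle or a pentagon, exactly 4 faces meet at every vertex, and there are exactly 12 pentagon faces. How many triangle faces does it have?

20

Let x be the number of triangles; then F = 12 + x.
Edge–face incidences: 2E = 5·12 + 3·x = 60 + 3x.
Every vertex has degree 4, so 4V = 2E.
Euler: V − E + F = 2 ⇒ (2E)/4 − E + (12 + x) = 2.
Multiply by 8: 2·(2E) − 4·(2E) + 8·(12 + x) = 16, i.e. 96 + 8x − 2·(60 + 3x) = 16.
Collecting terms: 2x − 24 = 16, so 2x = 40, so x = 20.
Then 2E = 60 + 3·20 = 120, so E = 60, V = 2E/4 = 30, F = 12 + 20 = 32.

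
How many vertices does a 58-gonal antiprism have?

116

An antiprism on an n-gon has two n-gon caps and 2n triangles: V = 2·58 = 116, E = 4·58 = 232, F = 2·58 + 2 = 118.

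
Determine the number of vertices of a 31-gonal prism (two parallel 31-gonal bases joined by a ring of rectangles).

62

A prism on an n-gon has two n-gon bases and n rectangular sides: V = 2·31 = 62, E = 3·31 = 93, F = 31 + 2 = 33.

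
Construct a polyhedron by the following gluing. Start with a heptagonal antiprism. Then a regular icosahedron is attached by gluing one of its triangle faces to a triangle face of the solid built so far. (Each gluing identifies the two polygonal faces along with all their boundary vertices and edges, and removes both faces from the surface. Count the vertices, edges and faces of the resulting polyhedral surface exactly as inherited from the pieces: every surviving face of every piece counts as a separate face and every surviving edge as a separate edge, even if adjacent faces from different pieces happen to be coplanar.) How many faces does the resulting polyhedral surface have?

A heptagonal antiprism: V=14, E=28, F=16.
Attach a regular icosahedron (V=12, E=30, F=20) along a 3-gon: merge 3 vertices and 3 edges, delete both glued faces → V=23, E=55, F=34.
Check: V − E + F = 23 − 55 + 34 = 2.

34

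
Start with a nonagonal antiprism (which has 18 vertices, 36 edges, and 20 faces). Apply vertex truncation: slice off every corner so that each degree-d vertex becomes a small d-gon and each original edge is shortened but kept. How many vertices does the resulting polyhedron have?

72

Truncation replaces each original edge-end by a new vertex, so V′ = 2E = 72.
Each original edge survives, and each old vertex of degree d contributes d new edges; summing degrees gives Σd = 2E, so E′ = E + 2E = 3E = 108.
Each original face survives and each original vertex becomes one new face: F′ = F + V = 38.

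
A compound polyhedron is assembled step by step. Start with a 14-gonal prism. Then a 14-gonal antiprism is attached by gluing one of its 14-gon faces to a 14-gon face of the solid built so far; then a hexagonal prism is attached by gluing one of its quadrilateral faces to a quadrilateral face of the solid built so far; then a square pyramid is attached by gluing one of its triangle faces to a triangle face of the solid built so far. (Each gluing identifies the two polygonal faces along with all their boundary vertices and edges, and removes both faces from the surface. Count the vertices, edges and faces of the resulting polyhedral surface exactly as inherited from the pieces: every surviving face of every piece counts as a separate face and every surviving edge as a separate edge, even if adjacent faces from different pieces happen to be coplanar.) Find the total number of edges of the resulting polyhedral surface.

103

A 14-gonal prism: V=28, E=42, F=16.
Attach a 14-gonal antiprism (V=28, E=56, F=30) along a 14-gon: merge 14 vertices and 14 edges, delete both glued faces → V=42, E=84, F=44.
Attach a hexagonal prism (V=12, E=18, F=8) along a 4-gon: merge 4 vertices and 4 edges, delete both glued faces → V=50, E=98, F=50.
Attach a square pyramid (V=5, E=8, F=5) along a 3-gon: merge 3 vertices and 3 edges, delete both glued faces → V=52, E=103, F=53.
Check: V − E + F = 52 − 103 + 53 = 2.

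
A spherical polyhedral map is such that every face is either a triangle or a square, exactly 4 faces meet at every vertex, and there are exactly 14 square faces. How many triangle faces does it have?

Let x be the number of triangles; then F = 14 + x.
Edge–face incidences: 2E = 4·14 + 3·x = 56 + 3x.
Every vertex has degree 4, so 4V = 2E.
Euler: V − E + F = 2 ⇒ (2E)/4 − E + (14 + x) = 2.
Multiply by 8: 2·(2E) − 4·(2E) + 8·(14 + x) = 16, i.e. 112 + 8x − 2·(56 + 3x) = 16.
Collecting terms: 2x = 16, so x = 8.
Then 2E = 56 + 3·8 = 80, so E = 40, V = 2E/4 = 20, F = 14 + 8 = 22.

8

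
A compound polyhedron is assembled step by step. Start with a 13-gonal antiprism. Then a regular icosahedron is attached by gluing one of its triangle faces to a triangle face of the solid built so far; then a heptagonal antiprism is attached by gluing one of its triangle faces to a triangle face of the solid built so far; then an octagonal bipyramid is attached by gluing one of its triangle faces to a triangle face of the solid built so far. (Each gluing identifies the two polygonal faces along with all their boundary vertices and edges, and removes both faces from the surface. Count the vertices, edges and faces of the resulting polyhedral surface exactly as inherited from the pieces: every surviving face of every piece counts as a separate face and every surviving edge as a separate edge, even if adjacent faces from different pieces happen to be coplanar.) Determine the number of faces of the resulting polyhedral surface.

74

A 13-gonal antiprism: V=26, E=52, F=28.
Attach a regular icosahedron (V=12, E=30, F=20) along a 3-gon: merge 3 vertices and 3 edges, delete both glued faces → V=35, E=79, F=46.
Attach a heptagonal antiprism (V=14, E=28, F=16) along a 3-gon: merge 3 vertices and 3 edges, delete both glued faces → V=46, E=104, F=60.
Attach an octagonal bipyramid (V=10, E=24, F=16) along a 3-gon: merge 3 vertices and 3 edges, delete both glued faces → V=53, E=125, F=74.
Check: V − E + F = 53 − 125 + 74 = 2.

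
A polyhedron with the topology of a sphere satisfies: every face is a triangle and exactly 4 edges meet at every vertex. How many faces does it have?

Each face has 3 edges and each edge borders two faces, so 2E = 3F.
Each vertex has degree 4, so 4V = 2E and hence V = 3F/4.
Euler: V − E + F = 2 ⇒ (3F/4) − (3F/2) + F = 2.
Multiply by 8: (6 − 12 + 8)F = 16, i.e. 2F = 16.
So F = 8, E = 3·8/2 = 12, V = 3·8/4 = 6.

8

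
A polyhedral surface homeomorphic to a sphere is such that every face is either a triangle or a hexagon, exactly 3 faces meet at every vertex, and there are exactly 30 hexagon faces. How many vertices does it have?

64

Let x be the number of triangles; then F = 30 + x.
Edge–face incidences: 2E = 6·30 + 3·x = 180 + 3x.
Every vertex has degree 3, so 3V = 2E.
Euler: V − E + F = 2 ⇒ (2E)/3 − E + (30 + x) = 2.
Multiply by 6: 2·(2E) − 3·(2E) + 6·(30 + x) = 12, i.e. 180 + 6x − (180 + 3x) = 12.
Collecting terms: 3x = 12, so x = 4.
Then 2E = 180 + 3·4 = 192, so E = 96, V = 2E/3 = 64, F = 30 + 4 = 34.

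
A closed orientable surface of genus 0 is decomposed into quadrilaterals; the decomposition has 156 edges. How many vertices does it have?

80

χ = 2 − 2·0 = 2, and every face is a square so 4F = 2E.
F = 2E/4 = 78. Then V = 2 + E − F = 2 + 156 − 78 = 80.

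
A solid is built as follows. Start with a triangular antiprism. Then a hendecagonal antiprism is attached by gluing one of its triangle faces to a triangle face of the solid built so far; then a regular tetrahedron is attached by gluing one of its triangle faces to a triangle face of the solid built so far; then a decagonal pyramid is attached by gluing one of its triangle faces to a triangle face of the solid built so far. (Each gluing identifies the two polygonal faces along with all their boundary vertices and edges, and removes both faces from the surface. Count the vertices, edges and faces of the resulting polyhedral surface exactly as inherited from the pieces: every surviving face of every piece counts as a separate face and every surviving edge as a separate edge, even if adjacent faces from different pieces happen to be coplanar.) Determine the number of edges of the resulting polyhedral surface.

A triangular antiprism: V=6, E=12, F=8.
Attach a hendecagonal antiprism (V=22, E=44, F=24) along a 3-gon: merge 3 vertices and 3 edges, delete both glued faces → V=25, E=53, F=30.
Attach a regular tetrahedron (V=4, E=6, F=4) along a 3-gon: merge 3 vertices and 3 edges, delete both glued faces → V=26, E=56, F=32.
Attach a decagonal pyramid (V=11, E=20, F=11) along a 3-gon: merge 3 vertices and 3 edges, delete both glued faces → V=34, E=73, F=41.
Check: V − E + F = 34 − 73 + 41 = 2.

73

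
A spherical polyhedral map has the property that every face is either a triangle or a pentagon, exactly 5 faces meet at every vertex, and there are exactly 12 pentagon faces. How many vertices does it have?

60

Let x be the number of triangles; then F = 12 + x.
Edge–face incidences: 2E = 5·12 + 3·x = 60 + 3x.
Every vertex has degree 5, so 5V = 2E.
Euler: V − E + F = 2 ⇒ (2E)/5 − E + (12 + x) = 2.
Multiply by 10: 2·(2E) − 5·(2E) + 10·(12 + x) = 20, i.e. 120 + 10x − 3·(60 + 3x) = 20.
Collecting terms: x − 60 = 20, so x = 80.
Then 2E = 60 + 3·80 = 300, so E = 150, V = 2E/5 = 60, F = 12 + 80 = 92.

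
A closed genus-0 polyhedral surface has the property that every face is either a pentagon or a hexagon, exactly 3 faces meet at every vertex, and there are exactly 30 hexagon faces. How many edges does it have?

120

Let x be the number of pentagons; then F = 30 + x.
Edge–face incidences: 2E = 6·30 + 5·x = 180 + 5x.
Every vertex has degree 3, so 3V = 2E.
Euler: V − E + F = 2 ⇒ (2E)/3 − E + (30 + x) = 2.
Multiply by 6: 2·(2E) − 3·(2E) + 6·(30 + x) = 12, i.e. 180 + 6x − (180 + 5x) = 12.
Collecting terms: x = 12.
Then 2E = 180 + 5·12 = 240, so E = 120, V = 2E/3 = 80, F = 30 + 12 = 42.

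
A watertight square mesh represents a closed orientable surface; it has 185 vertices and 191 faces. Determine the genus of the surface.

Every face is a square, so 2E = 4·191 = 764, giving E = 382.
χ = V − E + F = 185 − 382 + 191 = -6.
For a closed orientable surface χ = 2 − 2g, so g = (2 − (-6))/2 = 4.

4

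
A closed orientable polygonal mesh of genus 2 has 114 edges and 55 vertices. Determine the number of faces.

For a closed orientable surface of genus 2, χ = 2 − 2·2 = -2.
F = -2 − V + E = -2 − 55 + 114 = 57.

57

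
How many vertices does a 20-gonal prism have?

40

A prism on an n-gon has two n-gon bases and n rectangular sides: V = 2·20 = 40, E = 3·20 = 60, F = 20 + 2 = 22.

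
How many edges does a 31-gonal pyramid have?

62

A pyramid on an n-gon base has one n-gon and n triangles: V = 31 + 1 = 32, E = 2·31 = 62, F = 31 + 1 = 32.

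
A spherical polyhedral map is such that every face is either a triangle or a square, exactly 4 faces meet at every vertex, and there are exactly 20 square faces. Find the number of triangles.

8

Let x be the number of triangles; then F = 20 + x.
Edge–face incidences: 2E = 4·20 + 3·x = 80 + 3x.
Every vertex has degree 4, so 4V = 2E.
Euler: V − E + F = 2 ⇒ (2E)/4 − E + (20 + x) = 2.
Multiply by 8: 2·(2E) − 4·(2E) + 8·(20 + x) = 16, i.e. 160 + 8x − 2·(80 + 3x) = 16.
Collecting terms: 2x = 16, so x = 8.
Then 2E = 80 + 3·8 = 104, so E = 52, V = 2E/4 = 26, F = 20 + 8 = 28.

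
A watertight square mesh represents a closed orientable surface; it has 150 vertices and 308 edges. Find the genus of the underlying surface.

3

Every face is a square and each edge borders two faces, so 4F = 2·308, giving F = 154.
χ = V − E + F = 150 − 308 + 154 = -4.
For a closed orientable surface χ = 2 − 2g, so g = (2 − (-4))/2 = 3.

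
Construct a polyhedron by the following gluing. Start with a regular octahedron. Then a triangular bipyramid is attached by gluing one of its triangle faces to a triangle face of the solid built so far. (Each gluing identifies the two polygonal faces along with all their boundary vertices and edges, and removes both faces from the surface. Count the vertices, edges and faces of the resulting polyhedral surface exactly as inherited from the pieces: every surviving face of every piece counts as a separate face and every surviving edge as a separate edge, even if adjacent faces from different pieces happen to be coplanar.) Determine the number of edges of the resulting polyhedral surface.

A regular octahedron: V=6, E=12, F=8.
Attach a triangular bipyramid (V=5, E=9, F=6) along a 3-gon: merge 3 vertices and 3 edges, delete both glued faces → V=8, E=18, F=12.
Check: V − E + F = 8 − 18 + 12 = 2.

18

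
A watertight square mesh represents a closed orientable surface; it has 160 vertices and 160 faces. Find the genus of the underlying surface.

1

Every face is a square, so 2E = 4·160 = 640, giving E = 320.
χ = V − E + F = 160 − 320 + 160 = 0.
For a closed orientable surface χ = 2 − 2g, so g = (2 − (0))/2 = 1.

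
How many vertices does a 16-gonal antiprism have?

An antiprism on an n-gon has two n-gon caps and 2n triangles: V = 2·16 = 32, E = 4·16 = 64, F = 2·16 + 2 = 34.
Check: V − E + F = 32 − 64 + 34 = 2.

32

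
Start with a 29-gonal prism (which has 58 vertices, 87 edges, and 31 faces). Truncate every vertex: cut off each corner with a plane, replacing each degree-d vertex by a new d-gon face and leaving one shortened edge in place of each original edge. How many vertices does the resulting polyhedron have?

174

Truncation replaces each original edge-end by a new vertex, so V′ = 2E = 174.
Each original edge survives, and each old vertex of degree d contributes d new edges; summing degrees gives Σd = 2E, so E′ = E + 2E = 3E = 261.
Each original face survives and each original vertex becomes one new face: F′ = F + V = 89.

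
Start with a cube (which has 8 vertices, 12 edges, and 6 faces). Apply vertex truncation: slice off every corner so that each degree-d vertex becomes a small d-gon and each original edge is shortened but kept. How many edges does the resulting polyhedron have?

36

Truncation replaces each original edge-end by a new vertex, so V′ = 2E = 24.
Each original edge survives, and each old vertex of degree d contributes d new edges; summing degrees gives Σd = 2E, so E′ = E + 2E = 3E = 36.
Each original face survives and each original vertex becomes one new face: F′ = F + V = 14.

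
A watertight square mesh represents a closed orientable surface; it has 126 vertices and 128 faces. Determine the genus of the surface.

2

Every face is a square, so 2E = 4·128 = 512, giving E = 256.
χ = V − E + F = 126 − 256 + 128 = -2.
For a closed orientable surface χ = 2 − 2g, so g = (2 − (-2))/2 = 2.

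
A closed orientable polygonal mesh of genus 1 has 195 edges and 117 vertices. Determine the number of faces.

For a closed orientable surface of genus 1, χ = 2 − 2·1 = 0.
F = 0 − V + E = 0 − 117 + 195 = 78.

78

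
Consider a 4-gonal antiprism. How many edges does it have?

An antiprism on an n-gon has two n-gon caps and 2n triangles: V = 2·4 = 8, E = 4·4 = 16, F = 2·4 + 2 = 10.

16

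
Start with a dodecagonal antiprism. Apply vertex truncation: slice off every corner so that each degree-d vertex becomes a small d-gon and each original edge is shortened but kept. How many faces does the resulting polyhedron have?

50

The base solid has V = 24, E = 48, F = 26.
Truncation replaces each original edge-end by a new vertex, so V′ = 2E = 96.
Each original edge survives, and each old vertex of degree d contributes d new edges; summing degrees gives Σd = 2E, so E′ = E + 2E = 3E = 144.
Each original face survives and each original vertex becomes one new face: F′ = F + V = 50.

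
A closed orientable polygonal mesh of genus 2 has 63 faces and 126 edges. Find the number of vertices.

For a closed orientable surface of genus 2, χ = 2 − 2·2 = -2.
V = -2 + E − F = -2 + 126 − 63 = 61.

61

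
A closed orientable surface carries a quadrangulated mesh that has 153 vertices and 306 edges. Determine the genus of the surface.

1

Every face is a square and each edge borders two faces, so 4F = 2·306, giving F = 153.
χ = V − E + F = 153 − 306 + 153 = 0.
For a closed orientable surface χ = 2 − 2g, so g = (2 − (0))/2 = 1.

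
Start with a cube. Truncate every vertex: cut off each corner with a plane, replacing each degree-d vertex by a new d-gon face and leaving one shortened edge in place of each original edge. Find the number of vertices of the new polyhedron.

24

The base solid has V = 8, E = 12, F = 6.
Truncation replaces each original edge-end by a new vertex, so V′ = 2E = 24.
Each original edge survives, and each old vertex of degree d contributes d new edges; summing degrees gives Σd = 2E, so E′ = E + 2E = 3E = 36.
Each original face survives and each original vertex becomes one new face: F′ = F + V = 14.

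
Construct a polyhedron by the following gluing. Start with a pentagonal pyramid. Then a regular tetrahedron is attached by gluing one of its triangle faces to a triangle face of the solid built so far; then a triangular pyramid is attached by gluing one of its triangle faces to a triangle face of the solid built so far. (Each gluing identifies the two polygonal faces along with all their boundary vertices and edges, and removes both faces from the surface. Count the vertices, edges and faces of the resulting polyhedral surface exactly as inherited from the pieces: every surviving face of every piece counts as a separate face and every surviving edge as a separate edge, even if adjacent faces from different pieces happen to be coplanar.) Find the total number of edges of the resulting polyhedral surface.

A pentagonal pyramid: V=6, E=10, F=6.
Attach a regular tetrahedron (V=4, E=6, F=4) along a 3-gon: merge 3 vertices and 3 edges, delete both glued faces → V=7, E=13, F=8.
Attach a triangular pyramid (V=4, E=6, F=4) along a 3-gon: merge 3 vertices and 3 edges, delete both glued faces → V=8, E=16, F=10.
Check: V − E + F = 8 − 16 + 10 = 2.

16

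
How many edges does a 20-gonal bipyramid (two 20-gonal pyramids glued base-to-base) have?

60

A bipyramid over an n-gon has 2n triangular faces and n + 2 vertices: V = 20 + 2 = 22, E = 3·20 = 60, F = 2·20 = 40.
Check: V − E + F = 22 − 60 + 40 = 2.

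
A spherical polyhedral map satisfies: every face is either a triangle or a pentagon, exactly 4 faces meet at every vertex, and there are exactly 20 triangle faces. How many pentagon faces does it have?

12

Let x be the number of pentagons; then F = 20 + x.
Edge–face incidences: 2E = 3·20 + 5·x = 60 + 5x.
Every vertex has degree 4, so 4V = 2E.
Euler: V − E + F = 2 ⇒ (2E)/4 − E + (20 + x) = 2.
Multiply by 8: 2·(2E) − 4·(2E) + 8·(20 + x) = 16, i.e. 160 + 8x − 2·(60 + 5x) = 16.
Collecting terms: −2x + 40 = 16, so −2x = −24, so x = 12.
Then 2E = 60 + 5·12 = 120, so E = 60, V = 2E/4 = 30, F = 20 + 12 = 32.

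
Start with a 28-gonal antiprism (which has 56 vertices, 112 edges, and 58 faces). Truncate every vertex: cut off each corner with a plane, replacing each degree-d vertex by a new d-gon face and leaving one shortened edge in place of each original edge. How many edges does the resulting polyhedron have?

Truncation replaces each original edge-end by a new vertex, so V′ = 2E = 224.
Each original edge survives, and each old vertex of degree d contributes d new edges; summing degrees gives Σd = 2E, so E′ = E + 2E = 3E = 336.
Each original face survives and each original vertex becomes one new face: F′ = F + V = 114.

336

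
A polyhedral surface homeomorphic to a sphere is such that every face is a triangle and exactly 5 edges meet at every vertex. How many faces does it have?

Each face has 3 edges and each edge borders two faces, so 2E = 3F.
Each vertex has degree 5, so 5V = 2E and hence V = 3F/5.
Euler: V − E + F = 2 ⇒ (3F/5) − (3F/2) + F = 2.
Multiply by 10: (6 − 15 + 10)F = 20, i.e. 1F = 20.
So F = 20, E = 3·20/2 = 30, V = 3·20/5 = 12.

20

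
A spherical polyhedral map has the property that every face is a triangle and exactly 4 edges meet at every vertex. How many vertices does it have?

6

Each face has 3 edges and each edge borders two faces, so 2E = 3F.
Each vertex has degree 4, so 4V = 2E and hence V = 3F/4.
Euler: V − E + F = 2 ⇒ (3F/4) − (3F/2) + F = 2.
Multiply by 8: (6 − 12 + 8)F = 16, i.e. 2F = 16.
So F = 8, E = 3·8/2 = 12, V = 3·8/4 = 6.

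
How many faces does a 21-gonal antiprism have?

44

An antiprism on an n-gon has two n-gon caps and 2n triangles: V = 2·21 = 42, E = 4·21 = 84, F = 2·21 + 2 = 44.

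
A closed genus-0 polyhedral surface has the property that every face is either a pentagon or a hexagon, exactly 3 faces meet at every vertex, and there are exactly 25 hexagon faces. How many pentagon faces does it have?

Let x be the number of pentagons; then F = 25 + x.
Edge–face incidences: 2E = 6·25 + 5·x = 150 + 5x.
Every vertex has degree 3, so 3V = 2E.
Euler: V − E + F = 2 ⇒ (2E)/3 − E + (25 + x) = 2.
Multiply by 6: 2·(2E) − 3·(2E) + 6·(25 + x) = 12, i.e. 150 + 6x − (150 + 5x) = 12.
Collecting terms: x = 12.
Then 2E = 150 + 5·12 = 210, so E = 105, V = 2E/3 = 70, F = 25 + 12 = 37.

12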